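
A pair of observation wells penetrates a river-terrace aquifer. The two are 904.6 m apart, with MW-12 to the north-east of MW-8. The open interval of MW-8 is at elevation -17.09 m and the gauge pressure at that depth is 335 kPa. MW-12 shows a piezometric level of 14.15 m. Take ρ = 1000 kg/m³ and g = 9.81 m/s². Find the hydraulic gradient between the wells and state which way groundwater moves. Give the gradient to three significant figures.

i ≈ 0.00322; groundwater flows toward the north-east

Pressure head at MW-8: ψ = P/(ρg) = 335×1000 / (1000 × 9.81) = 34.15 m.
Total head at MW-8: h = z + ψ = -17.09 + 34.15 = 17.06 m.
Total head at MW-12: h = 14.15 m (water level in the piezometer is the total head).
Head difference: h(MW-8) − h(MW-12) = 17.06 − 14.15 = 2.91 m.
Hydraulic gradient: i = |Δh| / L = 2.91 / 904.6 = 0.00322.
Flow is from higher to lower head: from MW-8 toward MW-12, i.e. toward the north-east.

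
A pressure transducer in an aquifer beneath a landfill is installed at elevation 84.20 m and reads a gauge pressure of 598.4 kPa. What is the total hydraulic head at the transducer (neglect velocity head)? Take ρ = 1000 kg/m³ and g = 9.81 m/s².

ψ = P/(ρg) = 598.4×1000 / (1000 × 9.81) = 61.00 m.
h = z + ψ = 84.20 + 61.00 = 145.20 m.

h ≈ 145.20 m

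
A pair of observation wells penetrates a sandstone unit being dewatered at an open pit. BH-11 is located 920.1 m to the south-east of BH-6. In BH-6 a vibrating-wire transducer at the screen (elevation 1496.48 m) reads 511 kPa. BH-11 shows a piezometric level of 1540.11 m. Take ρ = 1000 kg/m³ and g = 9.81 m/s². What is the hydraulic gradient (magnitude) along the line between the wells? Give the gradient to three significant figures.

Pressure head at BH-6: ψ = P/(ρg) = 511×1000 / (1000 × 9.81) = 52.09 m.
Total head at BH-6: h = z + ψ = 1496.48 + 52.09 = 1548.57 m.
Total head at BH-11: h = 1540.11 m (water level in the piezometer is the total head).
Head difference: h(BH-6) − h(BH-11) = 1548.57 − 1540.11 = 8.46 m.
Hydraulic gradient: i = |Δh| / L = 8.46 / 920.1 = 0.00919.

i ≈ 0.00919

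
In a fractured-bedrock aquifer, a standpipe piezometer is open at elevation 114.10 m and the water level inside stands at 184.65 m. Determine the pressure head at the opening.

Total head h = 184.65 m (the water-surface elevation in the piezometer).
Pressure head ψ = h − z = 184.65 − 114.10 = 70.55 m.

ψ ≈ 70.55 m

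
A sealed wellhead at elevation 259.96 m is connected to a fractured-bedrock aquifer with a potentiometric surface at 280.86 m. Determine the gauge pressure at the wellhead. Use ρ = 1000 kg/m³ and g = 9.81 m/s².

P ≈ 205 kPa

Head above the cap: Δh = 280.86 − 259.96 = 20.90 m.
P = ρgΔh = 1000 × 9.81 × 20.90 = 205029 Pa ≈ 205 kPa.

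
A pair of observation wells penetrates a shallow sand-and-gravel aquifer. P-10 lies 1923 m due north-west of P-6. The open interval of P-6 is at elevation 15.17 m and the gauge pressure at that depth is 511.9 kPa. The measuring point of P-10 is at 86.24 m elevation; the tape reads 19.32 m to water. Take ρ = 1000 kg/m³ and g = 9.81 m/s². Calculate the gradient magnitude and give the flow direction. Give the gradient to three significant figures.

i ≈ 0.000224; groundwater flows toward the north-west

Pressure head at P-6: ψ = P/(ρg) = 511.9×1000 / (1000 × 9.81) = 52.18 m.
Total head at P-6: h = z + ψ = 15.17 + 52.18 = 67.35 m.
Total head at P-10: h = 86.24 − 19.32 = 66.92 m.
Head difference: h(P-6) − h(P-10) = 67.35 − 66.92 = 0.43 m.
Hydraulic gradient: i = |Δh| / L = 0.43 / 1923 = 0.000224.
Flow is from higher to lower head: from P-6 toward P-10, i.e. toward the north-west.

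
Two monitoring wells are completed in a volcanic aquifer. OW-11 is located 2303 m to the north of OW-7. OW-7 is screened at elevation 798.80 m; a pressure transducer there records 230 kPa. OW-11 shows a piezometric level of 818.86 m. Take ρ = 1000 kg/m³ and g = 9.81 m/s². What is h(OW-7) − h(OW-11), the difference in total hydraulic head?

Pressure head at OW-7: ψ = P/(ρg) = 230×1000 / (1000 × 9.81) = 23.45 m.
Total head at OW-7: h = z + ψ = 798.80 + 23.45 = 822.25 m.
Total head at OW-11: h = 818.86 m (water level in the piezometer is the total head).
Head difference: h(OW-7) − h(OW-11) = 822.25 − 818.86 = 3.39 m.

Δh ≈ 3.39 m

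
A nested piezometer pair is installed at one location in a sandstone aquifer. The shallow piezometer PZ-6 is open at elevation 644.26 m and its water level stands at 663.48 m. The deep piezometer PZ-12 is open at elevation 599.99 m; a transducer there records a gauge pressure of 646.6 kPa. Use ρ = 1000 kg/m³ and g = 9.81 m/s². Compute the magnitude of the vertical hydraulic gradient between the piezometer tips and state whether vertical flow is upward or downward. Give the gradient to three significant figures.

|i_v| ≈ 0.0547; vertical flow is upward

Total head at PZ-6: h = 663.48 m (water level in the standpipe).
Pressure head at PZ-12: ψ = P/(ρg) = 646.6×1000 / (1000 × 9.81) = 65.91 m.
Total head at PZ-12: h = z + ψ = 599.99 + 65.91 = 665.90 m.
Δh = h(PZ-6) − h(PZ-12) = 663.48 − 665.90 = -2.42 m.
Vertical separation Δz = 644.26 − 599.99 = 44.27 m.
|i_v| = |Δh| / Δz = 2.42 / 44.27 = 0.0547.
Head is higher in the deep piezometer, so vertical flow is upward (discharge condition).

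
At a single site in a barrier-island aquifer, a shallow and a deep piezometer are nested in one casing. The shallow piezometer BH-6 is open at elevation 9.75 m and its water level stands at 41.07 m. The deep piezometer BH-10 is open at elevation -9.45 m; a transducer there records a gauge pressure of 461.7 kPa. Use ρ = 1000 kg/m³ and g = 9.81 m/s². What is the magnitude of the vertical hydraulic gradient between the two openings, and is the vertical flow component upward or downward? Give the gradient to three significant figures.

|i_v| ≈ 0.180; vertical flow is downward

Total head at BH-6: h = 41.07 m (water level in the standpipe).
Pressure head at BH-10: ψ = P/(ρg) = 461.7×1000 / (1000 × 9.81) = 47.06 m.
Total head at BH-10: h = z + ψ = -9.45 + 47.06 = 37.61 m.
Δh = h(BH-6) − h(BH-10) = 41.07 − 37.61 = 3.46 m.
Vertical separation Δz = 9.75 − (-9.45) = 19.20 m.
|i_v| = |Δh| / Δz = 3.46 / 19.20 = 0.180.
Head is higher in the shallow piezometer, so vertical flow is downward (recharge condition).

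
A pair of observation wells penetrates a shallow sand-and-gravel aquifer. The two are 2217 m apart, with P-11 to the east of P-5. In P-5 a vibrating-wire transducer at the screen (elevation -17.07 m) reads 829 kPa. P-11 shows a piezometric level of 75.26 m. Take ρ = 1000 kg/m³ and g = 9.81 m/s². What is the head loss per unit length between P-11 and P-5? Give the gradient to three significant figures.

i ≈ 0.00353 m/m

Pressure head at P-5: ψ = P/(ρg) = 829×1000 / (1000 × 9.81) = 84.51 m.
Total head at P-5: h = z + ψ = -17.07 + 84.51 = 67.44 m.
Total head at P-11: h = 75.26 m (water level in the piezometer is the total head).
Head difference: h(P-5) − h(P-11) = 67.44 − 75.26 = -7.82 m.
Hydraulic gradient: i = |Δh| / L = 7.82 / 2217 = 0.00353.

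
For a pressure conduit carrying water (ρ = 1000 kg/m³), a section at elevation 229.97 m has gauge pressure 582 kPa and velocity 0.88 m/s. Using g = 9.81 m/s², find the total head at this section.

Pressure head ψ = P/(ρg) = 582×1000 / (1000 × 9.81) = 59.33 m.
Velocity head = v²/(2g) = 0.88² / (2 × 9.81) = 0.039 m.
h = z + ψ + v²/(2g) = 229.97 + 59.33 + 0.039 = 289.34 m.

h ≈ 289.34 m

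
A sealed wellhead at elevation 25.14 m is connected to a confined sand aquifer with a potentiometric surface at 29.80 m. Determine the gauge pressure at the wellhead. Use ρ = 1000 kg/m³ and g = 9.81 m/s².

P ≈ 45.7 kPa

Head above the cap: Δh = 29.80 − 25.14 = 4.66 m.
P = ρgΔh = 1000 × 9.81 × 4.66 = 45715 Pa ≈ 45.7 kPa.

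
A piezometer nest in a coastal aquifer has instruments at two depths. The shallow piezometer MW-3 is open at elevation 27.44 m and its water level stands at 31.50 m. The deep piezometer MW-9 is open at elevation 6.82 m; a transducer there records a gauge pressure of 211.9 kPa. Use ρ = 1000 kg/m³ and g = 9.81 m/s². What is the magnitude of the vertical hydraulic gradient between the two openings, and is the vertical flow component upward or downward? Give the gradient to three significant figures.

|i_v| ≈ 0.149; vertical flow is downward

Total head at MW-3: h = 31.50 m (water level in the standpipe).
Pressure head at MW-9: ψ = P/(ρg) = 211.9×1000 / (1000 × 9.81) = 21.60 m.
Total head at MW-9: h = z + ψ = 6.82 + 21.60 = 28.42 m.
Δh = h(MW-3) − h(MW-9) = 31.50 − 28.42 = 3.08 m.
Vertical separation Δz = 27.44 − 6.82 = 20.62 m.
|i_v| = |Δh| / Δz = 3.08 / 20.62 = 0.149.
Head is higher in the shallow piezometer, so vertical flow is downward (recharge condition).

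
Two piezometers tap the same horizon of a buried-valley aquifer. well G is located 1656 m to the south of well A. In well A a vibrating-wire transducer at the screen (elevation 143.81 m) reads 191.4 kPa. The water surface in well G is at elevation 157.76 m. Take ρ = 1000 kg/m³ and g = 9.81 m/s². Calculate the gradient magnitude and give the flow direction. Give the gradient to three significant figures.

Pressure head at well A: ψ = P/(ρg) = 191.4×1000 / (1000 × 9.81) = 19.51 m.
Total head at well A: h = z + ψ = 143.81 + 19.51 = 163.32 m.
Total head at well G: h = 157.76 m (water level in the piezometer is the total head).
Head difference: h(well A) − h(well G) = 163.32 − 157.76 = 5.56 m.
Hydraulic gradient: i = |Δh| / L = 5.56 / 1656 = 0.00336.
Flow is from higher to lower head: from well A toward well G, i.e. toward the south.

i ≈ 0.00336; groundwater flows toward the south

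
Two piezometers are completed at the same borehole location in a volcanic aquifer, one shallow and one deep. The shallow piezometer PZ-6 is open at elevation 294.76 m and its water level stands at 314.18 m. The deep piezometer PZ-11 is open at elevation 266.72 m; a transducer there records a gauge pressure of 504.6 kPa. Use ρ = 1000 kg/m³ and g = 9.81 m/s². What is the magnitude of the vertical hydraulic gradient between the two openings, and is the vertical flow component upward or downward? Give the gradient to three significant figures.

|i_v| ≈ 0.142; vertical flow is upward

Total head at PZ-6: h = 314.18 m (water level in the standpipe).
Pressure head at PZ-11: ψ = P/(ρg) = 504.6×1000 / (1000 × 9.81) = 51.44 m.
Total head at PZ-11: h = z + ψ = 266.72 + 51.44 = 318.16 m.
Δh = h(PZ-6) − h(PZ-11) = 314.18 − 318.16 = -3.98 m.
Vertical separation Δz = 294.76 − 266.72 = 28.04 m.
|i_v| = |Δh| / Δz = 3.98 / 28.04 = 0.142.
Head is higher in the deep piezometer, so vertical flow is upward (discharge condition).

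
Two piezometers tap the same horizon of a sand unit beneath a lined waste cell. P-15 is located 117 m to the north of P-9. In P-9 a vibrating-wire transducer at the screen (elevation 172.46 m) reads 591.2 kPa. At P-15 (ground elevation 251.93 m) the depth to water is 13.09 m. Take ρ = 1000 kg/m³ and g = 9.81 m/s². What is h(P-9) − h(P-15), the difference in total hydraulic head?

Pressure head at P-9: ψ = P/(ρg) = 591.2×1000 / (1000 × 9.81) = 60.27 m.
Total head at P-9: h = z + ψ = 172.46 + 60.27 = 232.73 m.
Total head at P-15: h = 251.93 − 13.09 = 238.84 m.
Head difference: h(P-9) − h(P-15) = 232.73 − 238.84 = -6.11 m.

Δh ≈ -6.11 m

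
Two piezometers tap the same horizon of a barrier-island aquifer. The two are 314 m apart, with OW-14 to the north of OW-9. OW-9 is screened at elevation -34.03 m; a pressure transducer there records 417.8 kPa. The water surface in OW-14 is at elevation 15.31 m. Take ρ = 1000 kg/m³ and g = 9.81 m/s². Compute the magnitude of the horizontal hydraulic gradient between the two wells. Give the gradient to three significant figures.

Pressure head at OW-9: ψ = P/(ρg) = 417.8×1000 / (1000 × 9.81) = 42.59 m.
Total head at OW-9: h = z + ψ = -34.03 + 42.59 = 8.56 m.
Total head at OW-14: h = 15.31 m (water level in the piezometer is the total head).
Head difference: h(OW-9) − h(OW-14) = 8.56 − 15.31 = -6.75 m.
Hydraulic gradient: i = |Δh| / L = 6.75 / 314 = 0.0215.

i ≈ 0.0215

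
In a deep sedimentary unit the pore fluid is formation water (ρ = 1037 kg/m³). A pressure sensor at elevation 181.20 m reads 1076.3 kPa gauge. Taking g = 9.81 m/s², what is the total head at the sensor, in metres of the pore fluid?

ψ = P/(ρg) = 1076.3×1000 / (1037 × 9.81) = 105.80 m.
h = z + ψ = 181.20 + 105.80 = 287.00 m.

h ≈ 287.00 m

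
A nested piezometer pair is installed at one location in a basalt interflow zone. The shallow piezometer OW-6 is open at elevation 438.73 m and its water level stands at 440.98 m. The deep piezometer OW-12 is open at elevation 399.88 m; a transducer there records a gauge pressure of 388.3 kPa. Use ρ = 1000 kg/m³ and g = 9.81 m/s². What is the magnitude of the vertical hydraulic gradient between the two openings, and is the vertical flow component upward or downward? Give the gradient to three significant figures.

|i_v| ≈ 0.0391; vertical flow is downward

Total head at OW-6: h = 440.98 m (water level in the standpipe).
Pressure head at OW-12: ψ = P/(ρg) = 388.3×1000 / (1000 × 9.81) = 39.58 m.
Total head at OW-12: h = z + ψ = 399.88 + 39.58 = 439.46 m.
Δh = h(OW-6) − h(OW-12) = 440.98 − 439.46 = 1.52 m.
Vertical separation Δz = 438.73 − 399.88 = 38.85 m.
|i_v| = |Δh| / Δz = 1.52 / 38.85 = 0.0391.
Head is higher in the shallow piezometer, so vertical flow is downward (recharge condition).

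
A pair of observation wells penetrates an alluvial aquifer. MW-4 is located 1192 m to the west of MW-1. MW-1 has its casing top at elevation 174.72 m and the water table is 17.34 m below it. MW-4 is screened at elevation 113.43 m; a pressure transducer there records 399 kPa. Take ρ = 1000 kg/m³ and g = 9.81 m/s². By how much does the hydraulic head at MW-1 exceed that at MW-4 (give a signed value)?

Total head at MW-1: h = 174.72 − 17.34 = 157.38 m.
Pressure head at MW-4: ψ = P/(ρg) = 399×1000 / (1000 × 9.81) = 40.67 m.
Total head at MW-4: h = z + ψ = 113.43 + 40.67 = 154.10 m.
Head difference: h(MW-1) − h(MW-4) = 157.38 − 154.10 = 3.28 m.

Δh ≈ 3.28 m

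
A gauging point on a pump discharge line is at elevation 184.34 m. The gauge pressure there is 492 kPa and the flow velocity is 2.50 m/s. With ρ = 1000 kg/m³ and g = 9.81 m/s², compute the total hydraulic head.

h ≈ 234.81 m

Pressure head ψ = P/(ρg) = 492×1000 / (1000 × 9.81) = 50.15 m.
Velocity head = v²/(2g) = 2.50² / (2 × 9.81) = 0.319 m.
h = z + ψ + v²/(2g) = 184.34 + 50.15 + 0.319 = 234.81 m.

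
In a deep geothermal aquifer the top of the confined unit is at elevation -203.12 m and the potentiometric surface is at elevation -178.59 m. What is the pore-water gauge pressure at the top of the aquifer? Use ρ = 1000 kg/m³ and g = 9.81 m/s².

P ≈ 241 kPa

Pressure head at the aquifer top: ψ = h − z = -178.59 − (-203.12) = 24.53 m.
P = ρgψ = 1000 × 9.81 × 24.53 = 240639 Pa ≈ 241 kPa.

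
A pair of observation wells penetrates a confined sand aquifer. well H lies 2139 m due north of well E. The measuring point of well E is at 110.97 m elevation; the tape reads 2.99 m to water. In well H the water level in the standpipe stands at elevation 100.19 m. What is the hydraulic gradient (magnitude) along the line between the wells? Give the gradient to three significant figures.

Total head at well E: h = 110.97 − 2.99 = 107.98 m.
Total head at well H: h = 100.19 m (water level in the piezometer is the total head).
Head difference: h(well E) − h(well H) = 107.98 − 100.19 = 7.79 m.
Hydraulic gradient: i = |Δh| / L = 7.79 / 2139 = 0.00364.

i ≈ 0.00364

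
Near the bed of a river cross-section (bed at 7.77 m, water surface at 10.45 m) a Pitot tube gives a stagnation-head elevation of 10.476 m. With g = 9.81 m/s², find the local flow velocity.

Near the bed, under hydrostatic conditions, the piezometric head (z + ψ) equals the free-surface elevation, 10.45 m.
Velocity head = total − piezometric = 10.476 − 10.45 = 0.026 m.
v = √(2g·h_v) = √(2 × 9.81 × 0.026) = 0.714 m/s.

v ≈ 0.714 m/s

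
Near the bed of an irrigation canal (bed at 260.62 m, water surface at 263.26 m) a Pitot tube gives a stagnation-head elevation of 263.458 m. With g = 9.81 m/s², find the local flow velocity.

Near the bed, under hydrostatic conditions, the piezometric head (z + ψ) equals the free-surface elevation, 263.26 m.
Velocity head = total − piezometric = 263.458 − 263.26 = 0.198 m.
v = √(2g·h_v) = √(2 × 9.81 × 0.198) = 1.97 m/s.

v ≈ 1.97 m/s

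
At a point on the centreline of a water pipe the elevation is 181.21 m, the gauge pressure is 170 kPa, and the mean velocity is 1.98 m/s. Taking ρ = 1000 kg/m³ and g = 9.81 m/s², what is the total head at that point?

h ≈ 198.74 m

Pressure head ψ = P/(ρg) = 170×1000 / (1000 × 9.81) = 17.33 m.
Velocity head = v²/(2g) = 1.98² / (2 × 9.81) = 0.200 m.
h = z + ψ + v²/(2g) = 181.21 + 17.33 + 0.200 = 198.74 m.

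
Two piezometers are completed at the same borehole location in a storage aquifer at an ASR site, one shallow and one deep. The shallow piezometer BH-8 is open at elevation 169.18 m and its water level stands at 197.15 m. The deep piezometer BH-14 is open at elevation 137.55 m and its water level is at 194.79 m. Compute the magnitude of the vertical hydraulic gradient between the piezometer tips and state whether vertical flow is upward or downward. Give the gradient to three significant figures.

|i_v| ≈ 0.0746; vertical flow is downward

Total head at BH-8: h = 197.15 m (water level in the standpipe).
Total head at BH-14: h = 194.79 m.
Δh = h(BH-8) − h(BH-14) = 197.15 − 194.79 = 2.36 m.
Vertical separation Δz = 169.18 − 137.55 = 31.63 m.
|i_v| = |Δh| / Δz = 2.36 / 31.63 = 0.0746.
Head is higher in the shallow piezometer, so vertical flow is downward (recharge condition).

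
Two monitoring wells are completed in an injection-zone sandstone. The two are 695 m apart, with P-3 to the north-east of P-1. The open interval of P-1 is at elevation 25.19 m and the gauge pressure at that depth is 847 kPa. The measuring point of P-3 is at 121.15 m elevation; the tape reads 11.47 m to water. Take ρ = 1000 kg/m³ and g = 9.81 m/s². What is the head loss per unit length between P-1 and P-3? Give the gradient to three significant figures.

i ≈ 0.00266 m/m

Pressure head at P-1: ψ = P/(ρg) = 847×1000 / (1000 × 9.81) = 86.34 m.
Total head at P-1: h = z + ψ = 25.19 + 86.34 = 111.53 m.
Total head at P-3: h = 121.15 − 11.47 = 109.68 m.
Head difference: h(P-1) − h(P-3) = 111.53 − 109.68 = 1.85 m.
Hydraulic gradient: i = |Δh| / L = 1.85 / 695 = 0.00266.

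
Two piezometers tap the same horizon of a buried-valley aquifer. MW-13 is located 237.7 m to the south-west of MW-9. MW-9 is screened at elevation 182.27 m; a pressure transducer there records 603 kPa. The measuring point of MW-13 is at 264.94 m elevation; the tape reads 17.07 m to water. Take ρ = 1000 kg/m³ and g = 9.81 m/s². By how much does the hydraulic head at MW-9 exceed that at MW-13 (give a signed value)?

Pressure head at MW-9: ψ = P/(ρg) = 603×1000 / (1000 × 9.81) = 61.47 m.
Total head at MW-9: h = z + ψ = 182.27 + 61.47 = 243.74 m.
Total head at MW-13: h = 264.94 − 17.07 = 247.87 m.
Head difference: h(MW-9) − h(MW-13) = 243.74 − 247.87 = -4.13 m.

Δh ≈ -4.13 m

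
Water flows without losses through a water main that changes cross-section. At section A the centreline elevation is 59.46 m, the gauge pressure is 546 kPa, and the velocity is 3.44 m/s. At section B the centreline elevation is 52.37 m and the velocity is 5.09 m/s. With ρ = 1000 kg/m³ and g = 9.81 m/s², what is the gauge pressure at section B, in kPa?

Pressure head at A: ψ₁ = P₁/(ρg) = 546×1000 / (1000 × 9.81) = 55.66 m.
Velocity heads: v₁²/2g = 3.44²/19.62 = 0.603 m; v₂²/2g = 5.09²/19.62 = 1.320 m.
Total head H = z₁ + ψ₁ + v₁²/2g = 59.46 + 55.66 + 0.603 = 115.72 m.
ψ₂ = H − z₂ − v₂²/2g = 115.72 − 52.37 − 1.320 = 62.03 m.
P₂ = ρgψ₂ = 1000 × 9.81 × 62.03 ≈ 609 kPa.

P₂ ≈ 609 kPa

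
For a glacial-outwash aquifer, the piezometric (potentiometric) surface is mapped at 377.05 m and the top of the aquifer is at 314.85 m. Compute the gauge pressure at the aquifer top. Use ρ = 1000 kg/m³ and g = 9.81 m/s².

P ≈ 610 kPa

Pressure head at the aquifer top: ψ = h − z = 377.05 − 314.85 = 62.20 m.
P = ρgψ = 1000 × 9.81 × 62.20 = 610182 Pa ≈ 610 kPa.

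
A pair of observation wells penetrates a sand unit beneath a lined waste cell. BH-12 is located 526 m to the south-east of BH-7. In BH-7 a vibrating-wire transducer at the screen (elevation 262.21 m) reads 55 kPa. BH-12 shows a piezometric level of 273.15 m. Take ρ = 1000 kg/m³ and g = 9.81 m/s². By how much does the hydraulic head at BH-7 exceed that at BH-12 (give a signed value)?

Δh ≈ -5.33 m

Pressure head at BH-7: ψ = P/(ρg) = 55×1000 / (1000 × 9.81) = 5.61 m.
Total head at BH-7: h = z + ψ = 262.21 + 5.61 = 267.82 m.
Total head at BH-12: h = 273.15 m (water level in the piezometer is the total head).
Head difference: h(BH-7) − h(BH-12) = 267.82 − 273.15 = -5.33 m.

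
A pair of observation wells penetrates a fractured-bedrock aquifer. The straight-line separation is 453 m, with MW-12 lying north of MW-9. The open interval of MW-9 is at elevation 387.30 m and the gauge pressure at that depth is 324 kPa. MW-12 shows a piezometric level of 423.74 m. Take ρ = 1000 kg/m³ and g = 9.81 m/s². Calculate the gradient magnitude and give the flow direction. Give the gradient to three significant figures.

Pressure head at MW-9: ψ = P/(ρg) = 324×1000 / (1000 × 9.81) = 33.03 m.
Total head at MW-9: h = z + ψ = 387.30 + 33.03 = 420.33 m.
Total head at MW-12: h = 423.74 m (water level in the piezometer is the total head).
Head difference: h(MW-9) − h(MW-12) = 420.33 − 423.74 = -3.41 m.
Hydraulic gradient: i = |Δh| / L = 3.41 / 453 = 0.00753.
Flow is from higher to lower head: from MW-12 toward MW-9, i.e. toward the south.

i ≈ 0.00753; groundwater flows toward the south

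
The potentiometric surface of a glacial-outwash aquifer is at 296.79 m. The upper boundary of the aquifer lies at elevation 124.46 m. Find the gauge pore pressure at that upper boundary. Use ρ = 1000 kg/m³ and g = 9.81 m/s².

Pressure head at the aquifer top: ψ = h − z = 296.79 − 124.46 = 172.33 m.
P = ρgψ = 1000 × 9.81 × 172.33 = 1690557 Pa ≈ 1690 kPa.

P ≈ 1690 kPa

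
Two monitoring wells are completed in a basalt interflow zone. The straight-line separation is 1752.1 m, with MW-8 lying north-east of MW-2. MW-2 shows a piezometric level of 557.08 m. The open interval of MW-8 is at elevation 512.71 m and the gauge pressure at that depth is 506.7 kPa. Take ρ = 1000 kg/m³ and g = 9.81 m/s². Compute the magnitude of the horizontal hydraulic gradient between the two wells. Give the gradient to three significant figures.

i ≈ 0.00416

Total head at MW-2: h = 557.08 m (water level in the piezometer is the total head).
Pressure head at MW-8: ψ = P/(ρg) = 506.7×1000 / (1000 × 9.81) = 51.65 m.
Total head at MW-8: h = z + ψ = 512.71 + 51.65 = 564.36 m.
Head difference: h(MW-2) − h(MW-8) = 557.08 − 564.36 = -7.28 m.
Hydraulic gradient: i = |Δh| / L = 7.28 / 1752.1 = 0.00416.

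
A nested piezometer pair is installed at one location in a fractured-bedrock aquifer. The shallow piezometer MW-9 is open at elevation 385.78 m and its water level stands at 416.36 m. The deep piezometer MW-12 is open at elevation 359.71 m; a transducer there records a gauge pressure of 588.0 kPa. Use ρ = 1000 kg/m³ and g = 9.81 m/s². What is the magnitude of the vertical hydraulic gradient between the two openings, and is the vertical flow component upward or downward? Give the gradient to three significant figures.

Total head at MW-9: h = 416.36 m (water level in the standpipe).
Pressure head at MW-12: ψ = P/(ρg) = 588.0×1000 / (1000 × 9.81) = 59.94 m.
Total head at MW-12: h = z + ψ = 359.71 + 59.94 = 419.65 m.
Δh = h(MW-9) − h(MW-12) = 416.36 − 419.65 = -3.29 m.
Vertical separation Δz = 385.78 − 359.71 = 26.07 m.
|i_v| = |Δh| / Δz = 3.29 / 26.07 = 0.126.
Head is higher in the deep piezometer, so vertical flow is upward (discharge condition).

|i_v| ≈ 0.126; vertical flow is upward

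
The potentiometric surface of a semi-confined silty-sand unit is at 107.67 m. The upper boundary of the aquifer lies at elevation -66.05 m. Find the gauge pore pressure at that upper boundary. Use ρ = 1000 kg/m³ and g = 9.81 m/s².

P ≈ 1700 kPa

Pressure head at the aquifer top: ψ = h − z = 107.67 − (-66.05) = 173.72 m.
P = ρgψ = 1000 × 9.81 × 173.72 = 1704193 Pa ≈ 1700 kPa.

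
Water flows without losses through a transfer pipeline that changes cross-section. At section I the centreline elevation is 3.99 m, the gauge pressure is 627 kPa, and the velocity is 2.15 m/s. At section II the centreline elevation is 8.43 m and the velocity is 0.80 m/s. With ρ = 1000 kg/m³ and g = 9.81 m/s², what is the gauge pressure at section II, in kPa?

Pressure head at I: ψ₁ = P₁/(ρg) = 627×1000 / (1000 × 9.81) = 63.91 m.
Velocity heads: v₁²/2g = 2.15²/19.62 = 0.236 m; v₂²/2g = 0.80²/19.62 = 0.033 m.
Total head H = z₁ + ψ₁ + v₁²/2g = 3.99 + 63.91 + 0.236 = 68.14 m.
ψ₂ = H − z₂ − v₂²/2g = 68.14 − 8.43 − 0.033 = 59.68 m.
P₂ = ρgψ₂ = 1000 × 9.81 × 59.68 ≈ 585 kPa.

P₂ ≈ 585 kPa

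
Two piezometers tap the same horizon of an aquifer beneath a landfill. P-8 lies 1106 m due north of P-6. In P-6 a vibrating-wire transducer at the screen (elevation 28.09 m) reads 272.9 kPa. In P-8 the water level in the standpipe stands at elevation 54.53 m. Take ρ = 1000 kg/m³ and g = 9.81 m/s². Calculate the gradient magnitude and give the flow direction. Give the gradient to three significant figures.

i ≈ 0.00125; groundwater flows toward the north

Pressure head at P-6: ψ = P/(ρg) = 272.9×1000 / (1000 × 9.81) = 27.82 m.
Total head at P-6: h = z + ψ = 28.09 + 27.82 = 55.91 m.
Total head at P-8: h = 54.53 m (water level in the piezometer is the total head).
Head difference: h(P-6) − h(P-8) = 55.91 − 54.53 = 1.38 m.
Hydraulic gradient: i = |Δh| / L = 1.38 / 1106 = 0.00125.
Flow is from higher to lower head: from P-6 toward P-8, i.e. toward the north.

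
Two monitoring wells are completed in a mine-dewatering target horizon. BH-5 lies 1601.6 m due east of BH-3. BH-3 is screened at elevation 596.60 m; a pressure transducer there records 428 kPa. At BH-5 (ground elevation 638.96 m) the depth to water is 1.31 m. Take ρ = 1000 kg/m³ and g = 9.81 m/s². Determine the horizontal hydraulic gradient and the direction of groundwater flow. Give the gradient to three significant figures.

i ≈ 0.00161; groundwater flows toward the east

Pressure head at BH-3: ψ = P/(ρg) = 428×1000 / (1000 × 9.81) = 43.63 m.
Total head at BH-3: h = z + ψ = 596.60 + 43.63 = 640.23 m.
Total head at BH-5: h = 638.96 − 1.31 = 637.65 m.
Head difference: h(BH-3) − h(BH-5) = 640.23 − 637.65 = 2.58 m.
Hydraulic gradient: i = |Δh| / L = 2.58 / 1601.6 = 0.00161.
Flow is from higher to lower head: from BH-3 toward BH-5, i.e. toward the east.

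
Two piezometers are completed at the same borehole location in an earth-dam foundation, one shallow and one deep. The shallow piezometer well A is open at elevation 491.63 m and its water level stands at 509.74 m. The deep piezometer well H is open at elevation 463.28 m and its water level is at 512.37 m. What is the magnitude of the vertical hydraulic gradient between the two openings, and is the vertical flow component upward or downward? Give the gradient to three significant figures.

Total head at well A: h = 509.74 m (water level in the standpipe).
Total head at well H: h = 512.37 m.
Δh = h(well A) − h(well H) = 509.74 − 512.37 = -2.63 m.
Vertical separation Δz = 491.63 − 463.28 = 28.35 m.
|i_v| = |Δh| / Δz = 2.63 / 28.35 = 0.0928.
Head is higher in the deep piezometer, so vertical flow is upward (discharge condition).

|i_v| ≈ 0.0928; vertical flow is upward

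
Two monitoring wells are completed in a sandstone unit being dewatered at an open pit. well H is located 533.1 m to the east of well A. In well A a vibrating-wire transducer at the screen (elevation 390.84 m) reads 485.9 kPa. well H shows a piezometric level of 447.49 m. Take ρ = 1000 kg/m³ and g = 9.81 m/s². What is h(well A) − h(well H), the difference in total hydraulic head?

Pressure head at well A: ψ = P/(ρg) = 485.9×1000 / (1000 × 9.81) = 49.53 m.
Total head at well A: h = z + ψ = 390.84 + 49.53 = 440.37 m.
Total head at well H: h = 447.49 m (water level in the piezometer is the total head).
Head difference: h(well A) − h(well H) = 440.37 − 447.49 = -7.12 m.

Δh ≈ -7.12 m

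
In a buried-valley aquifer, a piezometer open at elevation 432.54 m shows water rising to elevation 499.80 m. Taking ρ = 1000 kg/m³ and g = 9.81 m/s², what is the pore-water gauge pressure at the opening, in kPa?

P ≈ 660 kPa

Pressure head ψ = h − z = 499.80 − 432.54 = 67.26 m.
P = ρgψ = 1000 × 9.81 × 67.26 = 659821 Pa ≈ 660 kPa.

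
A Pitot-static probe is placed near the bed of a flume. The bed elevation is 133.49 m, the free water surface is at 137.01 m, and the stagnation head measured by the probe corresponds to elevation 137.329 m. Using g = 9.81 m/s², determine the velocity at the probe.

Near the bed, under hydrostatic conditions, the piezometric head (z + ψ) equals the free-surface elevation, 137.01 m.
Velocity head = total − piezometric = 137.329 − 137.01 = 0.319 m.
v = √(2g·h_v) = √(2 × 9.81 × 0.319) = 2.50 m/s.

v ≈ 2.50 m/s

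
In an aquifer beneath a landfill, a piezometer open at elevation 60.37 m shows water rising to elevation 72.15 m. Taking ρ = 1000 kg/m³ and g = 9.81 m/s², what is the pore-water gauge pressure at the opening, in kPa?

Pressure head ψ = h − z = 72.15 − 60.37 = 11.78 m.
P = ρgψ = 1000 × 9.81 × 11.78 = 115562 Pa ≈ 116 kPa.

P ≈ 116 kPa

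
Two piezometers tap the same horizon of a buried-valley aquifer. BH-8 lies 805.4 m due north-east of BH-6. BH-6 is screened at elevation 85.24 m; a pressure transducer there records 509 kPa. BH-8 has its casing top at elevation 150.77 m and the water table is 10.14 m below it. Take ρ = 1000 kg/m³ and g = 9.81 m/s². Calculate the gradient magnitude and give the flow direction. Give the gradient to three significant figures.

Pressure head at BH-6: ψ = P/(ρg) = 509×1000 / (1000 × 9.81) = 51.89 m.
Total head at BH-6: h = z + ψ = 85.24 + 51.89 = 137.13 m.
Total head at BH-8: h = 150.77 − 10.14 = 140.63 m.
Head difference: h(BH-6) − h(BH-8) = 137.13 − 140.63 = -3.50 m.
Hydraulic gradient: i = |Δh| / L = 3.50 / 805.4 = 0.00435.
Flow is from higher to lower head: from BH-8 toward BH-6, i.e. toward the south-west.

i ≈ 0.00435; groundwater flows toward the south-west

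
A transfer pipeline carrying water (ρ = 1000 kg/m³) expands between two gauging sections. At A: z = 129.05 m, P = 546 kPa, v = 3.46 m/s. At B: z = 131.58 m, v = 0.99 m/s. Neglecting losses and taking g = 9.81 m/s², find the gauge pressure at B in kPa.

P₂ ≈ 527 kPa

Pressure head at A: ψ₁ = P₁/(ρg) = 546×1000 / (1000 × 9.81) = 55.66 m.
Velocity heads: v₁²/2g = 3.46²/19.62 = 0.610 m; v₂²/2g = 0.99²/19.62 = 0.050 m.
Total head H = z₁ + ψ₁ + v₁²/2g = 129.05 + 55.66 + 0.610 = 185.32 m.
ψ₂ = H − z₂ − v₂²/2g = 185.32 − 131.58 − 0.050 = 53.69 m.
P₂ = ρgψ₂ = 1000 × 9.81 × 53.69 ≈ 527 kPa.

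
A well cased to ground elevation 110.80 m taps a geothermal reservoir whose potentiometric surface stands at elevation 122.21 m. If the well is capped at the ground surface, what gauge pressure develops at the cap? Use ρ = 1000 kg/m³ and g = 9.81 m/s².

P ≈ 112 kPa

Head above the cap: Δh = 122.21 − 110.80 = 11.41 m.
P = ρgΔh = 1000 × 9.81 × 11.41 = 111932 Pa ≈ 112 kPa.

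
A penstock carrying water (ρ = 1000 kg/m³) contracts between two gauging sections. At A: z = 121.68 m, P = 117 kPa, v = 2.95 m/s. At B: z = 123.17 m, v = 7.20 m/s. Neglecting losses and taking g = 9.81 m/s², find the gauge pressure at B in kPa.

P₂ ≈ 80.8 kPa

Pressure head at A: ψ₁ = P₁/(ρg) = 117×1000 / (1000 × 9.81) = 11.93 m.
Velocity heads: v₁²/2g = 2.95²/19.62 = 0.444 m; v₂²/2g = 7.20²/19.62 = 2.642 m.
Total head H = z₁ + ψ₁ + v₁²/2g = 121.68 + 11.93 + 0.444 = 134.05 m.
ψ₂ = H − z₂ − v₂²/2g = 134.05 − 123.17 − 2.642 = 8.24 m.
P₂ = ρgψ₂ = 1000 × 9.81 × 8.24 ≈ 80.8 kPa.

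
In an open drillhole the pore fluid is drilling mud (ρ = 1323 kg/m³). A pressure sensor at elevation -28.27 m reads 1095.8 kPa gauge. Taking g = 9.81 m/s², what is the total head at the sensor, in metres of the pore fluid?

h ≈ 56.16 m

ψ = P/(ρg) = 1095.8×1000 / (1323 × 9.81) = 84.43 m.
h = z + ψ = -28.27 + 84.43 = 56.16 m.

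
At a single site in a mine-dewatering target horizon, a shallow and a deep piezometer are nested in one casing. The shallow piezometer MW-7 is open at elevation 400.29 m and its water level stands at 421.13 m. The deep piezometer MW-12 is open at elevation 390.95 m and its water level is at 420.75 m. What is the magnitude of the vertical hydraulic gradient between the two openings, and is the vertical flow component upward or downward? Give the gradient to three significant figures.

|i_v| ≈ 0.0407; vertical flow is downward

Total head at MW-7: h = 421.13 m (water level in the standpipe).
Total head at MW-12: h = 420.75 m.
Δh = h(MW-7) − h(MW-12) = 421.13 − 420.75 = 0.38 m.
Vertical separation Δz = 400.29 − 390.95 = 9.34 m.
|i_v| = |Δh| / Δz = 0.38 / 9.34 = 0.0407.
Head is higher in the shallow piezometer, so vertical flow is downward (recharge condition).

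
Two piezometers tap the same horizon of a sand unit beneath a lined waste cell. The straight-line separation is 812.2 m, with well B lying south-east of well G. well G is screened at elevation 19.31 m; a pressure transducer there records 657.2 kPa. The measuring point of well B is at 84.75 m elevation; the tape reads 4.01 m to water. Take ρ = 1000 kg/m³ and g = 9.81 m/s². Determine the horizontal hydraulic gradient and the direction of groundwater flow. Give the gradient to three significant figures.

Pressure head at well G: ψ = P/(ρg) = 657.2×1000 / (1000 × 9.81) = 66.99 m.
Total head at well G: h = z + ψ = 19.31 + 66.99 = 86.30 m.
Total head at well B: h = 84.75 − 4.01 = 80.74 m.
Head difference: h(well G) − h(well B) = 86.30 − 80.74 = 5.56 m.
Hydraulic gradient: i = |Δh| / L = 5.56 / 812.2 = 0.00685.
Flow is from higher to lower head: from well G toward well B, i.e. toward the south-east.

i ≈ 0.00685; groundwater flows toward the south-east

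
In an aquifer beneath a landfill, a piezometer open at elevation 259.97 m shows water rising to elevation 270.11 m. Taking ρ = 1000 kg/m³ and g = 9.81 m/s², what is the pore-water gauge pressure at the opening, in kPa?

P ≈ 99.5 kPa

Pressure head ψ = h − z = 270.11 − 259.97 = 10.14 m.
P = ρgψ = 1000 × 9.81 × 10.14 = 99473 Pa ≈ 99.5 kPa.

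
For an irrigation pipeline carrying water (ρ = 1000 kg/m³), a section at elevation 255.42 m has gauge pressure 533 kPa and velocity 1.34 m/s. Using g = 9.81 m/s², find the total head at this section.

h ≈ 309.84 m

Pressure head ψ = P/(ρg) = 533×1000 / (1000 × 9.81) = 54.33 m.
Velocity head = v²/(2g) = 1.34² / (2 × 9.81) = 0.092 m.
h = z + ψ + v²/(2g) = 255.42 + 54.33 + 0.092 = 309.84 m.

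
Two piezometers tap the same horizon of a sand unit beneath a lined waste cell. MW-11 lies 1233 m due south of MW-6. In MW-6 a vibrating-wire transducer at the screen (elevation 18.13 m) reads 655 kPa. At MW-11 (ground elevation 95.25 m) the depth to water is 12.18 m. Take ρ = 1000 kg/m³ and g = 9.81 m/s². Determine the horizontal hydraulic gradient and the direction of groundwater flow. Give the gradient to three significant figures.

i ≈ 0.00148; groundwater flows toward the south

Pressure head at MW-6: ψ = P/(ρg) = 655×1000 / (1000 × 9.81) = 66.77 m.
Total head at MW-6: h = z + ψ = 18.13 + 66.77 = 84.90 m.
Total head at MW-11: h = 95.25 − 12.18 = 83.07 m.
Head difference: h(MW-6) − h(MW-11) = 84.90 − 83.07 = 1.83 m.
Hydraulic gradient: i = |Δh| / L = 1.83 / 1233 = 0.00148.
Flow is from higher to lower head: from MW-6 toward MW-11, i.e. toward the south.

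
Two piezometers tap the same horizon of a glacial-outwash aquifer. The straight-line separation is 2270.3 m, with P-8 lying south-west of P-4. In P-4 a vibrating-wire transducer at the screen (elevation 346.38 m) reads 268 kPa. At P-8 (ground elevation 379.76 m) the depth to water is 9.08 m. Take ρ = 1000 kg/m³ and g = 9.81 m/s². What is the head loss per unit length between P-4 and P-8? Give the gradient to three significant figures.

i ≈ 0.00133 m/m

Pressure head at P-4: ψ = P/(ρg) = 268×1000 / (1000 × 9.81) = 27.32 m.
Total head at P-4: h = z + ψ = 346.38 + 27.32 = 373.70 m.
Total head at P-8: h = 379.76 − 9.08 = 370.68 m.
Head difference: h(P-4) − h(P-8) = 373.70 − 370.68 = 3.02 m.
Hydraulic gradient: i = |Δh| / L = 3.02 / 2270.3 = 0.00133.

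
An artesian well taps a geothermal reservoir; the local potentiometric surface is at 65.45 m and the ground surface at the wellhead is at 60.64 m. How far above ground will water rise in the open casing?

≈ 4.81 m above ground

Water rises to the potentiometric surface, so the rise above ground = 65.45 − 60.64 = 4.81 m.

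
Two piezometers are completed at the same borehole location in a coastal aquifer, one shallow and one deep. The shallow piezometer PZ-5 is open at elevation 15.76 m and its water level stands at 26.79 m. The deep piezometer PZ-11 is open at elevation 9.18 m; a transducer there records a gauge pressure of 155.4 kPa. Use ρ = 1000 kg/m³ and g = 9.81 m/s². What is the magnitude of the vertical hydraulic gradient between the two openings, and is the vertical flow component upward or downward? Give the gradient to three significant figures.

Total head at PZ-5: h = 26.79 m (water level in the standpipe).
Pressure head at PZ-11: ψ = P/(ρg) = 155.4×1000 / (1000 × 9.81) = 15.84 m.
Total head at PZ-11: h = z + ψ = 9.18 + 15.84 = 25.02 m.
Δh = h(PZ-5) − h(PZ-11) = 26.79 − 25.02 = 1.77 m.
Vertical separation Δz = 15.76 − 9.18 = 6.58 m.
|i_v| = |Δh| / Δz = 1.77 / 6.58 = 0.269.
Head is higher in the shallow piezometer, so vertical flow is downward (recharge condition).

|i_v| ≈ 0.269; vertical flow is downward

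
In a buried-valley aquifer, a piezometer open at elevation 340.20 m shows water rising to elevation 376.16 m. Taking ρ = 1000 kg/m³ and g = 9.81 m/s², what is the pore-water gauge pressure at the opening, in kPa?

P ≈ 353 kPa

Pressure head ψ = h − z = 376.16 − 340.20 = 35.96 m.
P = ρgψ = 1000 × 9.81 × 35.96 = 352768 Pa ≈ 353 kPa.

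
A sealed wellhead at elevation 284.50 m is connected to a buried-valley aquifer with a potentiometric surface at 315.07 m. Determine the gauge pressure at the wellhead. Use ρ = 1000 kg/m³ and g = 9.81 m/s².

Head above the cap: Δh = 315.07 − 284.50 = 30.57 m.
P = ρgΔh = 1000 × 9.81 × 30.57 = 299892 Pa ≈ 300 kPa.

P ≈ 300 kPa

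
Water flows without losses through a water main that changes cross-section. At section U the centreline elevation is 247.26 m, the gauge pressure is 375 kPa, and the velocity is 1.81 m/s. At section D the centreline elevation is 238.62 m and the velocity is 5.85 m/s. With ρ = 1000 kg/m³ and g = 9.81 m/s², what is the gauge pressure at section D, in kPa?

P₂ ≈ 444 kPa

Pressure head at U: ψ₁ = P₁/(ρg) = 375×1000 / (1000 × 9.81) = 38.23 m.
Velocity heads: v₁²/2g = 1.81²/19.62 = 0.167 m; v₂²/2g = 5.85²/19.62 = 1.744 m.
Total head H = z₁ + ψ₁ + v₁²/2g = 247.26 + 38.23 + 0.167 = 285.66 m.
ψ₂ = H − z₂ − v₂²/2g = 285.66 − 238.62 − 1.744 = 45.30 m.
P₂ = ρgψ₂ = 1000 × 9.81 × 45.30 ≈ 444 kPa.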